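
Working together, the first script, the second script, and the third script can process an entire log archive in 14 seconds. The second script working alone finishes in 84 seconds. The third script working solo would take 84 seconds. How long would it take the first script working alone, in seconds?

21 seconds

Combined rate is 1/14 per second.
Known contribution: 1/84 + 1/84 = (1 + 1)/84 = 2/84 = 1/42 per second.
So the first script's rate is 1/14 − 1/42 = 1/21, meaning 21 seconds alone.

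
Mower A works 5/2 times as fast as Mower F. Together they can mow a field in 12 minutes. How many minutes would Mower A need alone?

Let Mower F's rate be r; then Mower A's rate is (5/2)r, so together (5/2 + 1)r = (7/2)r = 1/12.
Thus r = 1/42 per minute.
Mower F alone: 42 minutes; Mower A alone: 84/5 minutes.

84/5 minutes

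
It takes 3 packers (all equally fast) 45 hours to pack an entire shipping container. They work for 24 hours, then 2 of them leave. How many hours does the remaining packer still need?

63 hours

One packer does 1/135 of the job per hour.
After 24 hours with 3 packers, 8/15 is done (7/15 left).
With 1 packer the rate is 1/135, so the rest takes 7/15 ÷ 1/135 = 63 hours.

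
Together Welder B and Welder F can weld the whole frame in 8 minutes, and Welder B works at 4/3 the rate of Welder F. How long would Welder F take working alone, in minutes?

Let Welder F's rate be r; then Welder B's rate is (4/3)r, so together (4/3 + 1)r = (7/3)r = 1/8.
Thus r = 3/56 per minute.
Welder F alone: 56/3 minutes; Welder B alone: 14 minutes.

56/3 minutes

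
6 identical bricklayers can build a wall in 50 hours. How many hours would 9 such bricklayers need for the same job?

100/3 hours

Total work is 6·50 = 300 bricklayer-hours.
With 9 bricklayers: 300/9 = 100/3 hours.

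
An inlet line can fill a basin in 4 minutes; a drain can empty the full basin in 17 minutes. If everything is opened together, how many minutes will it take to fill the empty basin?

68/13 minutes

Net rate = 1/4 − 1/17 = (17 − 4)/68 = 13/68 per minute.
Filling time = 1 ÷ (13/68) = 68/13 minutes.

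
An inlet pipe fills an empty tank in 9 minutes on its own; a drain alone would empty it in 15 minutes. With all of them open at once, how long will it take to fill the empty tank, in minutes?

45/2 minutes

Net rate = 1/9 − 1/15 = (5 − 3)/45 = 2/45 per minute.
Filling time = 1 ÷ (2/45) = 45/2 minutes.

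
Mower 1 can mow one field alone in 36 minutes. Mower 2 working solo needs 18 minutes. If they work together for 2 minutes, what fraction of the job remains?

Combined rate: 1/36 + 1/18 = (1 + 2)/36 = 3/36 = 1/12 per minute.
In 2 minutes they complete 2·1/12 = 1/6 of the job.
So 5/6 remains.

5/6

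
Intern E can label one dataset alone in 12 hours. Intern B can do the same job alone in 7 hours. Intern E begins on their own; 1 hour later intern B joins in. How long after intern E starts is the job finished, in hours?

96/19 hours

In the first 1 hour intern E alone does 1/12 of the job, leaving 11/12.
Once everyone is working, combined rate: 1/12 + 1/7 = (7 + 12)/84 = 19/84 per hour.
Remaining 11/12 at 19/84 per hour takes 77/19 hours.
Total from the start = 1 + 77/19 = 96/19 hours.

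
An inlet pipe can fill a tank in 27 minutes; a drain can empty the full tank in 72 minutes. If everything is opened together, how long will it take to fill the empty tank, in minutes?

Net rate = 1/27 − 1/72 = (8 − 3)/216 = 5/216 per minute.
Filling time = 1 ÷ (5/216) = 216/5 minutes.

216/5 minutes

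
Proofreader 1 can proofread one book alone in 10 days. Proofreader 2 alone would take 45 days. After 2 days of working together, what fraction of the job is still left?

Combined rate: 1/10 + 1/45 = (9 + 2)/90 = 11/90 per day.
In 2 days they complete 2·11/90 = 11/45 of the job.
So 34/45 remains.

34/45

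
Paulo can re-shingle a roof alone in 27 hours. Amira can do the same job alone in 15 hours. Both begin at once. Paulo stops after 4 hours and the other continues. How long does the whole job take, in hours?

115/9 hours

In the first 4 hours the combined rate is 14/135, so 56/135 of the job is done, leaving 79/135.
After Paulo leaves the rate is 1/15 per hour; the remaining 79/135 takes 79/9 hours.
Total = 4 + 79/9 = 115/9 hours.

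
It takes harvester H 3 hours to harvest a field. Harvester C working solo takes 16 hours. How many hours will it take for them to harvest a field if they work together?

48/19 hours

Combined rate: 1/3 + 1/16 = (16 + 3)/48 = 19/48 per hour.
Time = 1 ÷ (19/48) = 48/19 hours.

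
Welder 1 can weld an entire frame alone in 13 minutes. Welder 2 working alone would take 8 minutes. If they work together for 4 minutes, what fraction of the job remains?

5/26

Combined rate: 1/13 + 1/8 = (8 + 13)/104 = 21/104 per minute.
In 4 minutes they complete 4·21/104 = 21/26 of the job.
So 5/26 remains.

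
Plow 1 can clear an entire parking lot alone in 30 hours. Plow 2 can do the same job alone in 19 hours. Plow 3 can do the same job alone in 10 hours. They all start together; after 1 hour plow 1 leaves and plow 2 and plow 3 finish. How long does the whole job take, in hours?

19/3 hours

In the first 1 hour the combined rate is 53/285, so 53/285 of the job is done, leaving 232/285.
After plow 1 leaves the rate is 29/190 per hour; the remaining 232/285 takes 16/3 hours.
Total = 1 + 16/3 = 19/3 hours.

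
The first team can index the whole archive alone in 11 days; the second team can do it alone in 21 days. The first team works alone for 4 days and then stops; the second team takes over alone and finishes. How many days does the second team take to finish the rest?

In 4 days the first team does 4/11 of the job, leaving 7/11.
The second team works at 1/21 per day, so finishing takes 7/11 ÷ 1/21 = 147/11 days.

147/11 days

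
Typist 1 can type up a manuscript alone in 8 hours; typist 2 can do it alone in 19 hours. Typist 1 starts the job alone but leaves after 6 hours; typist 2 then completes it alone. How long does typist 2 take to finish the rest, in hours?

In 6 hours typist 1 does 6/8 = 3/4 of the job, leaving 1/4.
Typist 2 works at 1/19 per hour, so finishing takes 1/4 ÷ 1/19 = 19/4 hours.

19/4 hours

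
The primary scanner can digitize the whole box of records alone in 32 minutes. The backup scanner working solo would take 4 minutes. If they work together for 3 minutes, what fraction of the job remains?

Combined rate: 1/32 + 1/4 = (1 + 8)/32 = 9/32 per minute.
In 3 minutes they complete 3·9/32 = 27/32 of the job.
So 5/32 remains.

5/32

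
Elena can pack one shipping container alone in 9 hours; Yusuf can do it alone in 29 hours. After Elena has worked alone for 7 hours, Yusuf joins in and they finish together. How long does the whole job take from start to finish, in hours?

162/19 hours

In 7 hours Elena does 7/9 of the job, leaving 2/9.
Elena and Yusuf together work at 38/261 per hour, so finishing takes 2/9 ÷ 38/261 = 29/19 hours.
Total time = 7 + 29/19 = 162/19 hours.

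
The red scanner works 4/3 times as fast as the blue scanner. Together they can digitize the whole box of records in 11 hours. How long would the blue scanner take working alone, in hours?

77/3 hours

Let the blue scanner's rate be r; then the red scanner's rate is (4/3)r, so together (4/3 + 1)r = (7/3)r = 1/11.
Thus r = 3/77 per hour.
The blue scanner alone: 77/3 hours; the red scanner alone: 77/4 hours.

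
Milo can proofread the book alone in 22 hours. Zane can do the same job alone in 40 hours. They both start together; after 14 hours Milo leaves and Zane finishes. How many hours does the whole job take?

160/11 hours

In the first 14 hours the combined rate is 31/440, so 217/220 of the job is done, leaving 3/220.
After Milo leaves the rate is 1/40 per hour; the remaining 3/220 takes 6/11 hours.
Total = 14 + 6/11 = 160/11 hours.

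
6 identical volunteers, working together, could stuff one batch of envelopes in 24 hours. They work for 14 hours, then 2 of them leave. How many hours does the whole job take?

29 hours

One volunteer does 1/144 of the job per hour.
After 14 hours with 6 volunteers, 7/12 is done (5/12 left).
With 4 volunteers the rate is 4/144 = 1/36, so the rest takes 5/12 ÷ 1/36 = 15 hours.
Total = 14 + 15 = 29 hours.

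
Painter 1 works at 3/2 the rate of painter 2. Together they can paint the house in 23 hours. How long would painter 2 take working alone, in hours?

115/2 hours

Let painter 2's rate be r; then painter 1's rate is (3/2)r, so together (3/2 + 1)r = (5/2)r = 1/23.
Thus r = 2/115 per hour.
Painter 2 alone: 115/2 hours; painter 1 alone: 115/3 hours.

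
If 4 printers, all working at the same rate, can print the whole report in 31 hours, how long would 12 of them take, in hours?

31/3 hours

Total work is 4·31 = 124 printer-hours.
With 12 printers: 124/12 = 31/3 hours.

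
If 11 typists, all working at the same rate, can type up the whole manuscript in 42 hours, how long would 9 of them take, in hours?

154/3 hours

Total work is 11·42 = 462 typist-hours.
With 9 typists: 462/9 = 154/3 hours.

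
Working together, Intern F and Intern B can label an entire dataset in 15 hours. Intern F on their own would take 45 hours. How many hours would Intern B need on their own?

45/2 hours

Combined rate is 1/15 per hour.
Known contribution: 1/45 per hour.
So Intern B's rate is 1/15 − 1/45 = 2/45, meaning 45/2 hours alone.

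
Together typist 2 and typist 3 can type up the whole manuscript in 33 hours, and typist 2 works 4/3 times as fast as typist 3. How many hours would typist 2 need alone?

Let typist 3's rate be r; then typist 2's rate is (4/3)r, so together (4/3 + 1)r = (7/3)r = 1/33.
Thus r = 1/77 per hour.
Typist 3 alone: 77 hours; typist 2 alone: 231/4 hours.

231/4 hours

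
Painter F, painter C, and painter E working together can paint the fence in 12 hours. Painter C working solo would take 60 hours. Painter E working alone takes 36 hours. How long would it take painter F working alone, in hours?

Combined rate is 1/12 per hour.
Known contribution: 1/60 + 1/36 = (3 + 5)/180 = 8/180 = 2/45 per hour.
So painter F's rate is 1/12 − 2/45 = 7/180, meaning 180/7 hours alone.

180/7 hours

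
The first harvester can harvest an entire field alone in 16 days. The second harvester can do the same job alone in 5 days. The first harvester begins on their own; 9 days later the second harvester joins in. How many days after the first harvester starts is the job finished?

In the first 9 days the first harvester alone does 9/16 of the job, leaving 7/16.
Once everyone is working, combined rate: 1/16 + 1/5 = (5 + 16)/80 = 21/80 per day.
Remaining 7/16 at 21/80 per day takes 5/3 days.
Total from the start = 9 + 5/3 = 32/3 days.

32/3 days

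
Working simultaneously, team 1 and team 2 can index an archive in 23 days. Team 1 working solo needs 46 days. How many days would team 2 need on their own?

Combined rate is 1/23 per day.
Known contribution: 1/46 per day.
So team 2's rate is 1/23 − 1/46 = 1/46, meaning 46 days alone.

46 days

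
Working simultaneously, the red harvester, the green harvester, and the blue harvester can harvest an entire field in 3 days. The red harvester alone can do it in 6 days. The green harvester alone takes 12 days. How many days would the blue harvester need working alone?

12 days

Combined rate is 1/3 per day.
Known contribution: 1/6 + 1/12 = (2 + 1)/12 = 3/12 = 1/4 per day.
So the blue harvester's rate is 1/3 − 1/4 = 1/12, meaning 12 days alone.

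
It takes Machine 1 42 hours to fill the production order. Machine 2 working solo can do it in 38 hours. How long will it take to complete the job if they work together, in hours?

399/20 hours

With two workers the combined time is the product over the sum: 42·38/(42+38) = 1596/80 = 399/20 hours.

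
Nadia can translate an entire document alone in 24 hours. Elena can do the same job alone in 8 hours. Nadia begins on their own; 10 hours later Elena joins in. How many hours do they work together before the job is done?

In the first 10 hours Nadia alone does 10/24 = 5/12 of the job, leaving 7/12.
Once everyone is working, combined rate: 1/24 + 1/8 = (1 + 3)/24 = 4/24 = 1/6 per hour.
Remaining 7/12 at 1/6 per hour takes 7/2 hours.

7/2 hours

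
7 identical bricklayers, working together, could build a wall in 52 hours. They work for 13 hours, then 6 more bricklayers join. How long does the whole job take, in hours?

34 hours

One bricklayer does 1/364 of the job per hour.
After 13 hours with 7 bricklayers, 1/4 is done (3/4 left).
With 13 bricklayers the rate is 13/364 = 1/28, so the rest takes 3/4 ÷ 1/28 = 21 hours.
Total = 13 + 21 = 34 hours.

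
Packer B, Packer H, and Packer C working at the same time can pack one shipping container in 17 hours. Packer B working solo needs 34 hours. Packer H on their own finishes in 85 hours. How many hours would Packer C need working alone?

170/3 hours

Combined rate is 1/17 per hour.
Known contribution: 1/34 + 1/85 = (5 + 2)/170 = 7/170 per hour.
So Packer C's rate is 1/17 − 7/170 = 3/170, meaning 170/3 hours alone.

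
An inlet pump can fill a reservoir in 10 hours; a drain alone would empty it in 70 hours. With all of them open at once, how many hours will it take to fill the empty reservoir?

35/3 hours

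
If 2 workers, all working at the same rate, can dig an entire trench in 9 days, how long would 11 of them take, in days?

18/11 days

Total work is 2·9 = 18 worker-days.
With 11 workers: 18/11 days.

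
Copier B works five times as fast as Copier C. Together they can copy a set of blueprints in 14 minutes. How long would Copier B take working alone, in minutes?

84/5 minutes

Let Copier C's rate be r; then Copier B's rate is 5r, so together (5 + 1)r = 6r = 1/14.
Thus r = 1/84 per minute.
Copier C alone: 84 minutes; Copier B alone: 84/5 minutes.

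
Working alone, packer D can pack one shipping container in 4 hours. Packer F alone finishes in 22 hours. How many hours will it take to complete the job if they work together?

With two workers the combined time is the product over the sum: 4·22/(4+22) = 88/26 = 44/13 hours.

44/13 hours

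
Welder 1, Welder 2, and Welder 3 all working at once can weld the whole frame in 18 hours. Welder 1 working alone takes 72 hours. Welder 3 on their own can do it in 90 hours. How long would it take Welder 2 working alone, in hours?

360/11 hours

Combined rate is 1/18 per hour.
Known contribution: 1/72 + 1/90 = (5 + 4)/360 = 9/360 = 1/40 per hour.
So Welder 2's rate is 1/18 − 1/40 = 11/360, meaning 360/11 hours alone.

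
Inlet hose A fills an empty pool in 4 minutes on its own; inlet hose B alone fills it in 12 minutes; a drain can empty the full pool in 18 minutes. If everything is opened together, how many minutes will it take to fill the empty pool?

18/5 minutes

Net rate = 1/4 + 1/12 − 1/18 = (9 + 3 − 2)/36 = 10/36 = 5/18 per minute.
Filling time = 1 ÷ (5/18) = 18/5 minutes.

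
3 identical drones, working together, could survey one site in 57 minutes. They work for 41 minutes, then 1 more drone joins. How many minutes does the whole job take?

53 minutes

One drone does 1/171 of the job per minute.
After 41 minutes with 3 drones, 41/57 is done (16/57 left).
With 4 drones the rate is 4/171, so the rest takes 16/57 ÷ 4/171 = 12 minutes.
Total = 41 + 12 = 53 minutes.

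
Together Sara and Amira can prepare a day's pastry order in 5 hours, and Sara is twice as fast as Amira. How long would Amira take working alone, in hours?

Let Amira's rate be r; then Sara's rate is 2r, so together (2 + 1)r = 3r = 1/5.
Thus r = 1/15 per hour.
Amira alone: 15 hours; Sara alone: 15/2 hours.

15 hours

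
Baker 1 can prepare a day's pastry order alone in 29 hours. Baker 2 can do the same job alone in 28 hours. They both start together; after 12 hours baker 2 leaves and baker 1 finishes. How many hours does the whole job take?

In the first 12 hours the combined rate is 57/812, so 171/203 of the job is done, leaving 32/203.
After baker 2 leaves the rate is 1/29 per hour; the remaining 32/203 takes 32/7 hours.
Total = 12 + 32/7 = 116/7 hours.

116/7 hours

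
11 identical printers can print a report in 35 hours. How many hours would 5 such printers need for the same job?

77 hours

Total work is 11·35 = 385 printer-hours.
With 5 printers: 385/5 = 77 hours.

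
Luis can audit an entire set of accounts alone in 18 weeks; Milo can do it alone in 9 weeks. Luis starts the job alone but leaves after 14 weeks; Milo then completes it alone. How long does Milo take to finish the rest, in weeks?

2 weeks

In 14 weeks Luis does 14/18 = 7/9 of the job, leaving 2/9.
Milo works at 1/9 per week, so finishing takes 2/9 ÷ 1/9 = 2 weeks.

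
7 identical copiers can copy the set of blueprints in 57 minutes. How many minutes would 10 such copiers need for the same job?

Total work is 7·57 = 399 copier-minutes.
With 10 copiers: 399/10 minutes.

399/10 minutes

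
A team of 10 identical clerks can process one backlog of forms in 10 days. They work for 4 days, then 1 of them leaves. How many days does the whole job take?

32/3 days

One clerk does 1/100 of the job per day.
After 4 days with 10 clerks, 2/5 is done (3/5 left).
With 9 clerks the rate is 9/100, so the rest takes 3/5 ÷ 9/100 = 20/3 days.
Total = 4 + 20/3 = 32/3 days.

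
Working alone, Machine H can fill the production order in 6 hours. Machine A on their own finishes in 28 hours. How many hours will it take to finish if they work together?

With two workers the combined time is the product over the sum: 6·28/(6+28) = 168/34 = 84/17 hours.

84/17 hours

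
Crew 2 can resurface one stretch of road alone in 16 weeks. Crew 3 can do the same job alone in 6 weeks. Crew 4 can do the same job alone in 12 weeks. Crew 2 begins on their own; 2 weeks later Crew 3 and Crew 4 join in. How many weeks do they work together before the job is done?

In the first 2 weeks Crew 2 alone does 2/16 = 1/8 of the job, leaving 7/8.
Once everyone is working, combined rate: 1/16 + 1/6 + 1/12 = (3 + 8 + 4)/48 = 15/48 = 5/16 per week.
Remaining 7/8 at 5/16 per week takes 14/5 weeks.

14/5 weeks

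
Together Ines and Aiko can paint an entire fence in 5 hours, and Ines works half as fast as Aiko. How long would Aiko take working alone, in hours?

Let Aiko's rate be r; then Ines's rate is (1/2)r, so together (1/2 + 1)r = (3/2)r = 1/5.
Thus r = 2/15 per hour.
Aiko alone: 15/2 hours; Ines alone: 15 hours.

15/2 hours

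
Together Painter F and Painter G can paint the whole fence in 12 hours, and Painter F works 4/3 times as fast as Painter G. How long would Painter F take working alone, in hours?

21 hours

Let Painter G's rate be r; then Painter F's rate is (4/3)r, so together (4/3 + 1)r = (7/3)r = 1/12.
Thus r = 1/28 per hour.
Painter G alone: 28 hours; Painter F alone: 21 hours.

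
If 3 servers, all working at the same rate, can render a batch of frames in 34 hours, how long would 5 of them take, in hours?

102/5 hours

Total work is 3·34 = 102 server-hours.
With 5 servers: 102/5 hours.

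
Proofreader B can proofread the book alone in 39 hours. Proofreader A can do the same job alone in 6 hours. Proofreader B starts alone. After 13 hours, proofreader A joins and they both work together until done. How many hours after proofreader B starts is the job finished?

In the first 13 hours proofreader B alone does 13/39 = 1/3 of the job, leaving 2/3.
Once everyone is working, combined rate: 1/39 + 1/6 = (2 + 13)/78 = 15/78 = 5/26 per hour.
Remaining 2/3 at 5/26 per hour takes 52/15 hours.
Total from the start = 13 + 52/15 = 247/15 hours.

247/15 hours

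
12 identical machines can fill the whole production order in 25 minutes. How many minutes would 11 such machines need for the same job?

Total work is 12·25 = 300 machine-minutes.
With 11 machines: 300/11 minutes.

300/11 minutes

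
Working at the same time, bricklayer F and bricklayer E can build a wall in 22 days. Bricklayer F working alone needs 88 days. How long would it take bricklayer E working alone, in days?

88/3 days

Combined rate is 1/22 per day.
Known contribution: 1/88 per day.
So bricklayer E's rate is 1/22 − 1/88 = 3/88, meaning 88/3 days alone.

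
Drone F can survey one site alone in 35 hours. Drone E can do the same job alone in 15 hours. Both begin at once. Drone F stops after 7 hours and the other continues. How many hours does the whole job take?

12 hours

In the first 7 hours the combined rate is 2/21, so 2/3 of the job is done, leaving 1/3.
After Drone F leaves the rate is 1/15 per hour; the remaining 1/3 takes 5 hours.
Total = 7 + 5 = 12 hours.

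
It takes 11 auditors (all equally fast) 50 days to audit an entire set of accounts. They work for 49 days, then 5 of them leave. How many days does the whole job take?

305/6 days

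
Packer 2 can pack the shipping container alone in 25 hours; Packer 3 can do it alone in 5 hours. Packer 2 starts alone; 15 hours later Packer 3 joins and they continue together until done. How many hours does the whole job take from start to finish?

In 15 hours Packer 2 does 15/25 = 3/5 of the job, leaving 2/5.
Packer 2 and Packer 3 together work at 6/25 per hour, so finishing takes 2/5 ÷ 6/25 = 5/3 hours.
Total time = 15 + 5/3 = 50/3 hours.

50/3 hours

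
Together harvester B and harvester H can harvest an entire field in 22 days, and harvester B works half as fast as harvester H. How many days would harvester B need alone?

Let harvester H's rate be r; then harvester B's rate is (1/2)r, so together (1/2 + 1)r = (3/2)r = 1/22.
Thus r = 1/33 per day.
Harvester H alone: 33 days; harvester B alone: 66 days.

66 days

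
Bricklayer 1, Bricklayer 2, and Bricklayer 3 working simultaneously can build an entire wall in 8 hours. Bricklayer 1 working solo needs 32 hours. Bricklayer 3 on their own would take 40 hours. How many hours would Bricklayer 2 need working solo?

Combined rate is 1/8 per hour.
Known contribution: 1/32 + 1/40 = (5 + 4)/160 = 9/160 per hour.
So Bricklayer 2's rate is 1/8 − 9/160 = 11/160, meaning 160/11 hours alone.

160/11 hours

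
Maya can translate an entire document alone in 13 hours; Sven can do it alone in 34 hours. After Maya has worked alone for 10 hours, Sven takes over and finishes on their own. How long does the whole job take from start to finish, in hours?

In 10 hours Maya does 10/13 of the job, leaving 3/13.
Sven works at 1/34 per hour, so finishing takes 3/13 ÷ 1/34 = 102/13 hours.
Total time = 10 + 102/13 = 232/13 hours.

232/13 hours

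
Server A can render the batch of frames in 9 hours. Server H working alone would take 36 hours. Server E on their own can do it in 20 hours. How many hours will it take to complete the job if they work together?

90/17 hours

Combined rate: 1/9 + 1/36 + 1/20 = (20 + 5 + 9)/180 = 34/180 = 17/90 per hour.
Time = 1 ÷ (17/90) = 90/17 hours.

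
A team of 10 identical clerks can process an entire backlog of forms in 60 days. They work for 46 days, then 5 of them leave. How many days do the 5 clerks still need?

One clerk does 1/600 of the job per day.
After 46 days with 10 clerks, 23/30 is done (7/30 left).
With 5 clerks the rate is 5/600 = 1/120, so the rest takes 7/30 ÷ 1/120 = 28 days.

28 days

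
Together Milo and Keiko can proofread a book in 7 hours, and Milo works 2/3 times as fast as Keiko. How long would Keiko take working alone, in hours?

35/3 hours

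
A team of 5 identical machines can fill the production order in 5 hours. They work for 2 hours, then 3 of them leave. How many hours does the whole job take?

19/2 hours

One machine does 1/25 of the job per hour.
After 2 hours with 5 machines, 2/5 is done (3/5 left).
With 2 machines the rate is 2/25, so the rest takes 3/5 ÷ 2/25 = 15/2 hours.
Total = 2 + 15/2 = 19/2 hours.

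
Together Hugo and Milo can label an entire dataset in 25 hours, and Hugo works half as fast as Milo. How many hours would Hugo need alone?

75 hours

Let Milo's rate be r; then Hugo's rate is (1/2)r, so together (1/2 + 1)r = (3/2)r = 1/25.
Thus r = 2/75 per hour.
Milo alone: 75/2 hours; Hugo alone: 75 hours.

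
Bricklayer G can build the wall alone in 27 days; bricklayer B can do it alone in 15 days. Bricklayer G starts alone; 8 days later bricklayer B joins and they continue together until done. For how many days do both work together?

95/14 days

In 8 days bricklayer G does 8/27 of the job, leaving 19/27.
Bricklayer G and bricklayer B together work at 14/135 per day, so finishing takes 19/27 ÷ 14/135 = 95/14 days.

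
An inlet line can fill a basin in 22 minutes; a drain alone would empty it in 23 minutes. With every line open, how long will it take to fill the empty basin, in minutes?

Net rate = 1/22 − 1/23 = (23 − 22)/506 = 1/506 per minute.
Filling time = 1 ÷ (1/506) = 506 minutes.

506 minutes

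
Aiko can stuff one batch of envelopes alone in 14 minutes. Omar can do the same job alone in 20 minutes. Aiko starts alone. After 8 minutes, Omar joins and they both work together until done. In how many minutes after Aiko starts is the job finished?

In the first 8 minutes Aiko alone does 8/14 = 4/7 of the job, leaving 3/7.
Once everyone is working, combined rate: 1/14 + 1/20 = (10 + 7)/140 = 17/140 per minute.
Remaining 3/7 at 17/140 per minute takes 60/17 minutes.
Total from the start = 8 + 60/17 = 196/17 minutes.

196/17 minutes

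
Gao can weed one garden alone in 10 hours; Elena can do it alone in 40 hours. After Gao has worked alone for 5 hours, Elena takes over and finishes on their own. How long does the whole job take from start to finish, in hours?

In 5 hours Gao does 5/10 = 1/2 of the job, leaving 1/2.
Elena works at 1/40 per hour, so finishing takes 1/2 ÷ 1/40 = 20 hours.
Total time = 5 + 20 = 25 hours.

25 hours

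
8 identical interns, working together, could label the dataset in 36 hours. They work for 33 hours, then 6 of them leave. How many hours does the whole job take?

One intern does 1/288 of the job per hour.
After 33 hours with 8 interns, 11/12 is done (1/12 left).
With 2 interns the rate is 2/288 = 1/144, so the rest takes 1/12 ÷ 1/144 = 12 hours.
Total = 33 + 12 = 45 hours.

45 hours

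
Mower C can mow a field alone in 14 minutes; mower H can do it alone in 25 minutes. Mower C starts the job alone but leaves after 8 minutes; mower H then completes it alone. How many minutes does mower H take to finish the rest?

In 8 minutes mower C does 8/14 = 4/7 of the job, leaving 3/7.
Mower H works at 1/25 per minute, so finishing takes 3/7 ÷ 1/25 = 75/7 minutes.

75/7 minutes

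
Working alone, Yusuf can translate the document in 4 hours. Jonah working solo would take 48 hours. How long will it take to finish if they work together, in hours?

48/13 hours

Combined rate: 1/4 + 1/48 = (12 + 1)/48 = 13/48 per hour.
Time = 1 ÷ (13/48) = 48/13 hours.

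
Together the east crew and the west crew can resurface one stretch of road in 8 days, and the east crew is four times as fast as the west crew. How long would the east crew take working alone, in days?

10 days

Let the west crew's rate be r; then the east crew's rate is 4r, so together (4 + 1)r = 5r = 1/8.
Thus r = 1/40 per day.
The west crew alone: 40 days; the east crew alone: 10 days.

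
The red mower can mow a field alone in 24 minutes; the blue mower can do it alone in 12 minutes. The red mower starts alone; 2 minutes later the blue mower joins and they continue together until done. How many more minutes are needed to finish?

In 2 minutes the red mower does 2/24 = 1/12 of the job, leaving 11/12.
The red mower and the blue mower together work at 1/8 per minute, so finishing takes 11/12 ÷ 1/8 = 22/3 minutes.

22/3 minutes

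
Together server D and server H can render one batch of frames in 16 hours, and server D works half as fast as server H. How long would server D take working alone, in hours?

Let server H's rate be r; then server D's rate is (1/2)r, so together (1/2 + 1)r = (3/2)r = 1/16.
Thus r = 1/24 per hour.
Server H alone: 24 hours; server D alone: 48 hours.

48 hours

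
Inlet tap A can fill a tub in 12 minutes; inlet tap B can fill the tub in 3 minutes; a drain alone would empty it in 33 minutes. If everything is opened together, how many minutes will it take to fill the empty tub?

Net rate = 1/12 + 1/3 − 1/33 = (11 + 44 − 4)/132 = 51/132 = 17/44 per minute.
Filling time = 1 ÷ (17/44) = 44/17 minutes.

44/17 minutes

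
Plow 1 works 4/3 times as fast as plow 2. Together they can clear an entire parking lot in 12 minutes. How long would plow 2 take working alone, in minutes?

28 minutes

Let plow 2's rate be r; then plow 1's rate is (4/3)r, so together (4/3 + 1)r = (7/3)r = 1/12.
Thus r = 1/28 per minute.
Plow 2 alone: 28 minutes; plow 1 alone: 21 minutes.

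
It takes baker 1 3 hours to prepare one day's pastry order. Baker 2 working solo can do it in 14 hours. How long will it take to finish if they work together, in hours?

42/17 hours

Combined rate: 1/3 + 1/14 = (14 + 3)/42 = 17/42 per hour.
Time = 1 ÷ (17/42) = 42/17 hours.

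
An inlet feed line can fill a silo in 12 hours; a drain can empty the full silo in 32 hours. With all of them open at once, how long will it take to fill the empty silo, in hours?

Net rate = 1/12 − 1/32 = (8 − 3)/96 = 5/96 per hour.
Filling time = 1 ÷ (5/96) = 96/5 hours.

96/5 hours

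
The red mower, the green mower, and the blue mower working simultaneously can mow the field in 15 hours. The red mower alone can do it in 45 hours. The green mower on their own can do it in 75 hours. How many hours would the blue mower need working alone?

Combined rate is 1/15 per hour.
Known contribution: 1/45 + 1/75 = (5 + 3)/225 = 8/225 per hour.
So the blue mower's rate is 1/15 − 8/225 = 7/225, meaning 225/7 hours alone.

225/7 hours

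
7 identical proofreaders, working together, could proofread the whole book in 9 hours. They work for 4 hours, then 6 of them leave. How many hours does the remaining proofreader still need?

35 hours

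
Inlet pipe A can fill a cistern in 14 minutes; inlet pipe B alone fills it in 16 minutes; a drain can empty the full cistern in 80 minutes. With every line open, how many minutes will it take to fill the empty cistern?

Net rate = 1/14 + 1/16 − 1/80 = (40 + 35 − 7)/560 = 68/560 = 17/140 per minute.
Filling time = 1 ÷ (17/140) = 140/17 minutes.

140/17 minutes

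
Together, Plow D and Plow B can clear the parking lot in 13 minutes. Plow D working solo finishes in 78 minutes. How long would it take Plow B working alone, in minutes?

Combined rate is 1/13 per minute.
Known contribution: 1/78 per minute.
So Plow B's rate is 1/13 − 1/78 = 5/78, meaning 78/5 minutes alone.

78/5 minutes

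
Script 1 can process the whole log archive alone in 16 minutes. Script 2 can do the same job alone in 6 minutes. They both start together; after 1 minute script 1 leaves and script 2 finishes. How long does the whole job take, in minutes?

45/8 minutes

In the first 1 minute the combined rate is 11/48, so 11/48 of the job is done, leaving 37/48.
After script 1 leaves the rate is 1/6 per minute; the remaining 37/48 takes 37/8 minutes.
Total = 1 + 37/8 = 45/8 minutes.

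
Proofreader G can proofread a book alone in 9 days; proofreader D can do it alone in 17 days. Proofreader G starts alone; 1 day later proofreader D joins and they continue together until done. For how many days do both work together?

68/13 days

In 1 day proofreader G does 1/9 of the job, leaving 8/9.
Proofreader G and proofreader D together work at 26/153 per day, so finishing takes 8/9 ÷ 26/153 = 68/13 days.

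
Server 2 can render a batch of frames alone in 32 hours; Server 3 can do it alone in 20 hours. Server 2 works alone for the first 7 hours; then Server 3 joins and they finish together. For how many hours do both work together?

125/13 hours

In 7 hours Server 2 does 7/32 of the job, leaving 25/32.
Server 2 and Server 3 together work at 13/160 per hour, so finishing takes 25/32 ÷ 13/160 = 125/13 hours.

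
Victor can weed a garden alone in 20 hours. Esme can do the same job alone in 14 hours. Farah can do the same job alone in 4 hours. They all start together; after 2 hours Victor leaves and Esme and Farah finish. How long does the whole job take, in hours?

In the first 2 hours the combined rate is 13/35, so 26/35 of the job is done, leaving 9/35.
After Victor leaves the rate is 9/28 per hour; the remaining 9/35 takes 4/5 hours.
Total = 2 + 4/5 = 14/5 hours.

14/5 hours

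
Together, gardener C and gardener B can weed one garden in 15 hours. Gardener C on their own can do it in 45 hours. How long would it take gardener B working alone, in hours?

45/2 hours

Combined rate is 1/15 per hour.
Known contribution: 1/45 per hour.
So gardener B's rate is 1/15 − 1/45 = 2/45, meaning 45/2 hours alone.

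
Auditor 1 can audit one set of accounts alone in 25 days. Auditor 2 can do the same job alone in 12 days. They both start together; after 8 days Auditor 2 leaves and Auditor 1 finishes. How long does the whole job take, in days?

25/3 days

In the first 8 days the combined rate is 37/300, so 74/75 of the job is done, leaving 1/75.
After Auditor 2 leaves the rate is 1/25 per day; the remaining 1/75 takes 1/3 days.
Total = 8 + 1/3 = 25/3 days.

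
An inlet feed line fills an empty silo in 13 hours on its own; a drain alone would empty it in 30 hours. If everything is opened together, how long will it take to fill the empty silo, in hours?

Net rate = 1/13 − 1/30 = (30 − 13)/390 = 17/390 per hour.
Filling time = 1 ÷ (17/390) = 390/17 hours.

390/17 hours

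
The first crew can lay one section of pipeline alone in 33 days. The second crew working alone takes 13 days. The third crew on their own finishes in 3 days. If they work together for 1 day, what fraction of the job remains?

Combined rate: 1/33 + 1/13 + 1/3 = (13 + 33 + 143)/429 = 189/429 = 63/143 per day.
In 1 day they complete 1·63/143 = 63/143 of the job.
So 80/143 remains.

80/143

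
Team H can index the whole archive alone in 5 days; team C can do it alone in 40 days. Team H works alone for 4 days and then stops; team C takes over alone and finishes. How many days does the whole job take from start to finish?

In 4 days team H does 4/5 of the job, leaving 1/5.
Team C works at 1/40 per day, so finishing takes 1/5 ÷ 1/40 = 8 days.
Total time = 4 + 8 = 12 days.

12 days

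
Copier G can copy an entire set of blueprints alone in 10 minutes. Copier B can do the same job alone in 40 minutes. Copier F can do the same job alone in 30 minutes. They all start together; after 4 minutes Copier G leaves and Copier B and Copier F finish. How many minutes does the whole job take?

In the first 4 minutes the combined rate is 19/120, so 19/30 of the job is done, leaving 11/30.
After Copier G leaves the rate is 7/120 per minute; the remaining 11/30 takes 44/7 minutes.
Total = 4 + 44/7 = 72/7 minutes.

72/7 minutes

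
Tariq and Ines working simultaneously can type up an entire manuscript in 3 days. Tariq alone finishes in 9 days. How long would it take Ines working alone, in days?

9/2 days

Combined rate is 1/3 per day.
Known contribution: 1/9 per day.
So Ines's rate is 1/3 − 1/9 = 2/9, meaning 9/2 days alone.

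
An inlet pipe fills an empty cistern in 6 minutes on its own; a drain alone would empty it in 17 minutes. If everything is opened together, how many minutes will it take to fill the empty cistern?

102/11 minutes

Net rate = 1/6 − 1/17 = (17 − 6)/102 = 11/102 per minute.
Filling time = 1 ÷ (11/102) = 102/11 minutes.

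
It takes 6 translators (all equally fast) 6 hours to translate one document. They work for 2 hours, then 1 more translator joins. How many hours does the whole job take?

38/7 hours

One translator does 1/36 of the job per hour.
After 2 hours with 6 translators, 1/3 is done (2/3 left).
With 7 translators the rate is 7/36, so the rest takes 2/3 ÷ 7/36 = 24/7 hours.
Total = 2 + 24/7 = 38/7 hours.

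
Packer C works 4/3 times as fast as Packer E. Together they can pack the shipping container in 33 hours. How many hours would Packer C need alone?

Let Packer E's rate be r; then Packer C's rate is (4/3)r, so together (4/3 + 1)r = (7/3)r = 1/33.
Thus r = 1/77 per hour.
Packer E alone: 77 hours; Packer C alone: 231/4 hours.

231/4 hours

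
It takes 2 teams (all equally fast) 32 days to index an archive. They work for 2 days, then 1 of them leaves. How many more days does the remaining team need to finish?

One team does 1/64 of the job per day.
After 2 days with 2 teams, 1/16 is done (15/16 left).
With 1 team the rate is 1/64, so the rest takes 15/16 ÷ 1/64 = 60 days.

60 days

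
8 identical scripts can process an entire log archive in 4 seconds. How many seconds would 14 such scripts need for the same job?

Total work is 8·4 = 32 script-seconds.
With 14 scripts: 32/14 = 16/7 seconds.

16/7 seconds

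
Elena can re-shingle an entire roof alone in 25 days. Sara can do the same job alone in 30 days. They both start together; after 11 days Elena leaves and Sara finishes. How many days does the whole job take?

84/5 days

In the first 11 days the combined rate is 11/150, so 121/150 of the job is done, leaving 29/150.
After Elena leaves the rate is 1/30 per day; the remaining 29/150 takes 29/5 days.
Total = 11 + 29/5 = 84/5 days.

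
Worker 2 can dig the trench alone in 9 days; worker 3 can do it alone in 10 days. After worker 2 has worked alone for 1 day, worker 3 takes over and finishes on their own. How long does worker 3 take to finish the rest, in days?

In 1 day worker 2 does 1/9 of the job, leaving 8/9.
Worker 3 works at 1/10 per day, so finishing takes 8/9 ÷ 1/10 = 80/9 days.

80/9 days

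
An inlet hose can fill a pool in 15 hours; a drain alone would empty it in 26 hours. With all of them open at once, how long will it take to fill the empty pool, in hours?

Net rate = 1/15 − 1/26 = (26 − 15)/390 = 11/390 per hour.
Filling time = 1 ÷ (11/390) = 390/11 hours.

390/11 hours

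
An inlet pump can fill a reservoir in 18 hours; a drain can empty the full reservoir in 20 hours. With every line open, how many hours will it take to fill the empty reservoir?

180 hours

Net rate = 1/18 − 1/20 = (10 − 9)/180 = 1/180 per hour.
Filling time = 1 ÷ (1/180) = 180 hours.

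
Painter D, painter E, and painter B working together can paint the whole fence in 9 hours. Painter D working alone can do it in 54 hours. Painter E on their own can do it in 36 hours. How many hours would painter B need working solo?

108/7 hours

Combined rate is 1/9 per hour.
Known contribution: 1/54 + 1/36 = (2 + 3)/108 = 5/108 per hour.
So painter B's rate is 1/9 − 5/108 = 7/108, meaning 108/7 hours alone.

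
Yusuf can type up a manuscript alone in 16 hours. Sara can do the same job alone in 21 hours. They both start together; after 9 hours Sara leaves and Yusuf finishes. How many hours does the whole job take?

In the first 9 hours the combined rate is 37/336, so 111/112 of the job is done, leaving 1/112.
After Sara leaves the rate is 1/16 per hour; the remaining 1/112 takes 1/7 hours.
Total = 9 + 1/7 = 64/7 hours.

64/7 hours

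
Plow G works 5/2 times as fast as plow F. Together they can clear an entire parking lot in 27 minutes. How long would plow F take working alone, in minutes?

Let plow F's rate be r; then plow G's rate is (5/2)r, so together (5/2 + 1)r = (7/2)r = 1/27.
Thus r = 2/189 per minute.
Plow F alone: 189/2 minutes; plow G alone: 189/5 minutes.

189/2 minutes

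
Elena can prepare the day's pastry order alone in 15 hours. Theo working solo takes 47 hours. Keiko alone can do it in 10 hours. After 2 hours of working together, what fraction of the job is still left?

88/141

Combined rate: 1/15 + 1/47 + 1/10 = (94 + 30 + 141)/1410 = 265/1410 = 53/282 per hour.
In 2 hours they complete 2·53/282 = 53/141 of the job.
So 88/141 remains.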